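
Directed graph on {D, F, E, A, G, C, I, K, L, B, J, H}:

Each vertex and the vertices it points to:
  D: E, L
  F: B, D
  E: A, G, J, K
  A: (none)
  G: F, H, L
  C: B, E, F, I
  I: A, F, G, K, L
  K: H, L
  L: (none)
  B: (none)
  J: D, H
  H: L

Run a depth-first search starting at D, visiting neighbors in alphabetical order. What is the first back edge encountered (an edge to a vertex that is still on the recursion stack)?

F→D

DFS from D (visiting neighbors in alphabetical order); mark gray on enter, black on exit:
D gray
  E gray
    A gray
    A black
    G gray
      F gray
        B gray
        B black
        F→D: D is gray → back edge
First back edge: F → D.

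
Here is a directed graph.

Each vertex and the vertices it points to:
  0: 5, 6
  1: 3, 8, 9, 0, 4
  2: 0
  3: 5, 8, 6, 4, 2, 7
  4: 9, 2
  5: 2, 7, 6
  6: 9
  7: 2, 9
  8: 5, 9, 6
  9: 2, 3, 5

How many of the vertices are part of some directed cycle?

9

A vertex is on a directed cycle iff it belongs to a strongly connected component of size ≥ 2 (or has a self-loop).
The vertices on cycles are {0, 2, 3, 4, 5, 6, 7, 8, 9} — 9 in total.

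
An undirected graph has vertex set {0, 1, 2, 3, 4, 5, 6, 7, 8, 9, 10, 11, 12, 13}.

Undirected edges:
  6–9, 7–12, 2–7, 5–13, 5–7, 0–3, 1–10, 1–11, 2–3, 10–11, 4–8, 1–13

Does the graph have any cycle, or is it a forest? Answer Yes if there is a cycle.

Yes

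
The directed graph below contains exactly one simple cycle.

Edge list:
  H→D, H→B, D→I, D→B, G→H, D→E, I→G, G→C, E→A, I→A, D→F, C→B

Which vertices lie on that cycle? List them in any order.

D, G, H, I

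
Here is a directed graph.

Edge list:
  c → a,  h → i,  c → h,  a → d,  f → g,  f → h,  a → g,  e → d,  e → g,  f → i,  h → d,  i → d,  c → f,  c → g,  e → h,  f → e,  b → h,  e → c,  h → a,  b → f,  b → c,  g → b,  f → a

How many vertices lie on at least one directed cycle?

A vertex is on a directed cycle iff it belongs to a strongly connected component of size ≥ 2 (or has a self-loop).
The vertices on cycles are {a, b, c, e, f, g, h} — 7 in total.

7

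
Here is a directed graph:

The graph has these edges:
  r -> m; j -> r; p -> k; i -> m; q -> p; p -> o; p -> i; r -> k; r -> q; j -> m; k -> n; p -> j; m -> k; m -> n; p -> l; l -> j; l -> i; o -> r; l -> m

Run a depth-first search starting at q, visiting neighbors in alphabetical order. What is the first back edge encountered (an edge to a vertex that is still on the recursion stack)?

DFS from q (visiting neighbors in alphabetical order); mark gray on enter, black on exit:
q gray
  p gray
    i gray
      m gray
        k gray
          n gray
          n black
        k black
        m→n: n black — skip
      m black
    i black
    j gray
      j→m: m black — skip
      r gray
        r→k: k black — skip
        r→m: m black — skip
        r→q: q is gray → back edge
First back edge: r → q.

r→q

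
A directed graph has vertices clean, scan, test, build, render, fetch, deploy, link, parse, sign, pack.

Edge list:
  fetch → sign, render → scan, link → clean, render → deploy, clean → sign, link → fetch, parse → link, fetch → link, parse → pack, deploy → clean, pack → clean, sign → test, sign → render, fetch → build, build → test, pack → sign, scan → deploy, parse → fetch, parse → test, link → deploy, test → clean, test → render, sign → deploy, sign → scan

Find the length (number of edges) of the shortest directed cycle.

For each vertex v, BFS finds the shortest path from v back to v.
The shortest such closed walk is fetch → link → fetch, length 2.

2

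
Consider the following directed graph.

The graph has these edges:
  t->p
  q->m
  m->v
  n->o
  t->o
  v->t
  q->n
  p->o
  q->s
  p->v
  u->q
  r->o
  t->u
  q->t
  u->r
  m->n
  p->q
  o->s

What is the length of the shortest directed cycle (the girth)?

For each vertex v, BFS finds the shortest path from v back to v.
The shortest such closed walk is q → t → p → q, length 3.

3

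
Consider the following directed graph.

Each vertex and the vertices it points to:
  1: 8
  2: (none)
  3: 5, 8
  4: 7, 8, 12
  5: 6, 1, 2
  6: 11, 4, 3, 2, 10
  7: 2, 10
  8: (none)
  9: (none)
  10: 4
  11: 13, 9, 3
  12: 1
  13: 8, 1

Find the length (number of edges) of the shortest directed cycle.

3

For each vertex v, BFS finds the shortest path from v back to v.
The shortest such closed walk is 6 → 3 → 5 → 6, length 3.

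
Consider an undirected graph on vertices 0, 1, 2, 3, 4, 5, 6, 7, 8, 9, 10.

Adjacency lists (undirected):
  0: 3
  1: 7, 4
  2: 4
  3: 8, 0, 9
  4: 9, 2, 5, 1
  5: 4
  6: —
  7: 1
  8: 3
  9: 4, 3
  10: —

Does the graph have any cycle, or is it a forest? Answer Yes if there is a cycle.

DFS, tracking each vertex's parent; an edge to a visited non-parent vertex closes a cycle.
Start from 9:
visit 9 (parent –)
  visit 4 (parent 9)
    4–9: parent, skip
    visit 2 (parent 4)
      2–4: parent, skip
    visit 5 (parent 4)
      5–4: parent, skip
    visit 1 (parent 4)
      visit 7 (parent 1)
        7–1: parent, skip
      1–4: parent, skip
  visit 3 (parent 9)
    visit 8 (parent 3)
      8–3: parent, skip
    visit 0 (parent 3)
      0–3: parent, skip
    3–9: parent, skip
visit 6 (parent –)
visit 10 (parent –)
No non-parent visited neighbor found — the graph is a forest.

No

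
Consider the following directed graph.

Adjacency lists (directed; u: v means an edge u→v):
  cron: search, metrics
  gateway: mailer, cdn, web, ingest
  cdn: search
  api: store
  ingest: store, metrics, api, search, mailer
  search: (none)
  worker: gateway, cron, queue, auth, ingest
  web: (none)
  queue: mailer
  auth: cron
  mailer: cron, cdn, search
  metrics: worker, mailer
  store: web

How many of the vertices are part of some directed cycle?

8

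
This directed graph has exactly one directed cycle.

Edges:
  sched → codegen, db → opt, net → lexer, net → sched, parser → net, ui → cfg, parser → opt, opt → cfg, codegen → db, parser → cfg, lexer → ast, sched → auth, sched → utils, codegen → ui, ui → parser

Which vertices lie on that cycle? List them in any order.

ui, net, sched, parser, codegen

DFS with gray/black marking from net:
net gray
  lexer gray
    ast gray
    ast black
  lexer black
  sched gray
    utils gray
    utils black
    codegen gray
      db gray
        opt gray
          cfg gray
          cfg black
        opt black
      db black
      ui gray
        parser gray
          parser→opt: opt black — skip
          parser→cfg: cfg black — skip
          parser→net: net is gray → back edge
Back edge closes the cycle net → sched → codegen → ui → parser → net; its vertices are {ui, net, sched, parser, codegen}.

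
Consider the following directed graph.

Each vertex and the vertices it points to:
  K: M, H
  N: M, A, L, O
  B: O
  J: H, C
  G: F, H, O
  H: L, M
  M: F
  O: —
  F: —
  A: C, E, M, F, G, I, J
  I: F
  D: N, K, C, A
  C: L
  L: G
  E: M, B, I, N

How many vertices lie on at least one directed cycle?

A vertex is on a directed cycle iff it belongs to a strongly connected component of size ≥ 2 (or has a self-loop).
The vertices on cycles are {A, E, G, H, L, N} — 6 in total.

6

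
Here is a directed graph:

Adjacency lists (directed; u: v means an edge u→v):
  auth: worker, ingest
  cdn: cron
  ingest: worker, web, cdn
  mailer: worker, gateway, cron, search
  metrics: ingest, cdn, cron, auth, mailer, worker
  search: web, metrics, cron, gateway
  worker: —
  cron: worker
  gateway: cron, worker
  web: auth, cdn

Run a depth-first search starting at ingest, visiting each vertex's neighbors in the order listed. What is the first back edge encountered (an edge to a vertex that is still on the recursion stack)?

DFS from ingest (visiting each vertex's neighbors in the order listed); mark gray on enter, black on exit:
ingest gray
  worker gray
  worker black
  web gray
    auth gray
      auth→worker: worker black — skip
      auth→ingest: ingest is gray → back edge
First back edge: auth → ingest.

auth->ingest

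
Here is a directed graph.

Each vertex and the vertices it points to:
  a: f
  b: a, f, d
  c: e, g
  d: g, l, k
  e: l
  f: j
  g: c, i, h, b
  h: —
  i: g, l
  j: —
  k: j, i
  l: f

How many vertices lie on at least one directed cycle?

6

A vertex is on a directed cycle iff it belongs to a strongly connected component of size ≥ 2 (or has a self-loop).
The vertices on cycles are {b, c, d, g, i, k} — 6 in total.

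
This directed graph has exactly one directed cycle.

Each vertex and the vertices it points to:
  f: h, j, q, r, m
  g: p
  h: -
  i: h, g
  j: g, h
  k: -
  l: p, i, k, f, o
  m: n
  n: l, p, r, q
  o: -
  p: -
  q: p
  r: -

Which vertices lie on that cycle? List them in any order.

f, l, m, n

DFS with gray/black marking from l:
l gray
  p gray
  p black
  i gray
    h gray
    h black
    g gray
      g→p: p black — skip
    g black
  i black
  k gray
  k black
  f gray
    f→h: h black — skip
    j gray
      j→g: g black — skip
      j→h: h black — skip
    j black
    q gray
      q→p: p black — skip
    q black
    r gray
    r black
    m gray
      n gray
        n→l: l is gray → back edge
Back edge closes the cycle l → f → m → n → l; its vertices are {f, l, m, n}.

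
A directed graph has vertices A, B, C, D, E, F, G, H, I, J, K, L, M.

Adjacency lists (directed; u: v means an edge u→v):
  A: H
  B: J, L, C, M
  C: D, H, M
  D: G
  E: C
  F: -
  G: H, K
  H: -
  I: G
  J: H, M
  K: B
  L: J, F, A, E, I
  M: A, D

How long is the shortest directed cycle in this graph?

5

For each vertex v, BFS finds the shortest path from v back to v.
The shortest such closed walk is K → B → C → D → G → K, length 5.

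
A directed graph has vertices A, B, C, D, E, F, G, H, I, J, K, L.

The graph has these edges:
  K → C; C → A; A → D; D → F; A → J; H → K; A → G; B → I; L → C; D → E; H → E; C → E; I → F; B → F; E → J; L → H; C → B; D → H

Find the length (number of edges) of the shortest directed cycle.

5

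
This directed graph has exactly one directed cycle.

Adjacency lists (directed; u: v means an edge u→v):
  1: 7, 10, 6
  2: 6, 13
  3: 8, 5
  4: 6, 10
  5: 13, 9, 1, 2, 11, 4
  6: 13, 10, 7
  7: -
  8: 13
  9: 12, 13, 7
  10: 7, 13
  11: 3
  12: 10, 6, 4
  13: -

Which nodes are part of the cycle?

DFS with gray/black marking from 3:
3 gray
  8 gray
    13 gray
    13 black
  8 black
  5 gray
    5→13: 13 black — skip
    9 gray
      12 gray
        10 gray
          7 gray
          7 black
          10→13: 13 black — skip
        10 black
        6 gray
          6→13: 13 black — skip
          6→10: 10 black — skip
          6→7: 7 black — skip
        6 black
        4 gray
          4→6: 6 black — skip
          4→10: 10 black — skip
        4 black
      12 black
      9→13: 13 black — skip
      9→7: 7 black — skip
    9 black
    1 gray
      1→7: 7 black — skip
      1→10: 10 black — skip
      1→6: 6 black — skip
    1 black
    2 gray
      2→6: 6 black — skip
      2→13: 13 black — skip
    2 black
    11 gray
      11→3: 3 is gray → back edge
Back edge closes the cycle 3 → 5 → 11 → 3; its vertices are {3, 5, 11}.

3, 5, 11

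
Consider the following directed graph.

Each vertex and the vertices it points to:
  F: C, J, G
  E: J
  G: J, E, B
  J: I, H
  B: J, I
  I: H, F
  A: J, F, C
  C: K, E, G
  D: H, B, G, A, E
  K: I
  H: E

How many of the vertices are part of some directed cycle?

9

A vertex is on a directed cycle iff it belongs to a strongly connected component of size ≥ 2 (or has a self-loop).
The vertices on cycles are {B, C, E, F, G, H, I, J, K} — 9 in total.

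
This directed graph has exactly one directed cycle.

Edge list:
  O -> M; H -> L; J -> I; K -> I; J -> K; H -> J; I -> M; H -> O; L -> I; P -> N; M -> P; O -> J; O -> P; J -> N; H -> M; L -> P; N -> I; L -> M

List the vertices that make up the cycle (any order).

I, M, N, P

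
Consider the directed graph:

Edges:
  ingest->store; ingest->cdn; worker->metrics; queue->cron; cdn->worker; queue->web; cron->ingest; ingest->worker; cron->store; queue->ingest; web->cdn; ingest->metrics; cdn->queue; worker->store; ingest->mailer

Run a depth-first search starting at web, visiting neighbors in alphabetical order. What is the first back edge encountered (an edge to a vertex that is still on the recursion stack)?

DFS from web (visiting neighbors in alphabetical order); mark gray on enter, black on exit:
web gray
  cdn gray
    queue gray
      cron gray
        ingest gray
          ingest→cdn: cdn is gray → back edge
First back edge: ingest → cdn.

ingest→cdn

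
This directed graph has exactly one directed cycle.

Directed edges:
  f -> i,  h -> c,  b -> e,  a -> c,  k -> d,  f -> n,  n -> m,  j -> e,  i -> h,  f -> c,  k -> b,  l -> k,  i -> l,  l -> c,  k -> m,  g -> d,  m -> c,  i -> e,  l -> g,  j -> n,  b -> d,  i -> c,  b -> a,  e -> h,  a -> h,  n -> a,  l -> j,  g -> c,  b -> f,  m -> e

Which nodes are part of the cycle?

b, f, i, k, l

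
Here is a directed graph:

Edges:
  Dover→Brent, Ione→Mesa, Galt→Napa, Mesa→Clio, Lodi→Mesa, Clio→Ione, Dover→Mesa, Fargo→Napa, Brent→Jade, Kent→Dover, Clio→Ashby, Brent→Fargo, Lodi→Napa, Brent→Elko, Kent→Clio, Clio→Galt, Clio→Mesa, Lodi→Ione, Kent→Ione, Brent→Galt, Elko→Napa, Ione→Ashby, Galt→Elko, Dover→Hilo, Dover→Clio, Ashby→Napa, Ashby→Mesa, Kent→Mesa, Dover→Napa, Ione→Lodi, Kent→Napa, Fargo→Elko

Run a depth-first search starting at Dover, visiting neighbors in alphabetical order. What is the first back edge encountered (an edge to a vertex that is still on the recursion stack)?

Mesa→Clio

DFS from Dover (visiting neighbors in alphabetical order); mark gray on enter, black on exit:
Dover gray
  Brent gray
    Elko gray
      Napa gray
      Napa black
    Elko black
    Fargo gray
      Fargo→Elko: Elko black — skip
      Fargo→Napa: Napa black — skip
    Fargo black
    Galt gray
      Galt→Elko: Elko black — skip
      Galt→Napa: Napa black — skip
    Galt black
    Jade gray
    Jade black
  Brent black
  Clio gray
    Ashby gray
      Mesa gray
        Mesa→Clio: Clio is gray → back edge
First back edge: Mesa → Clio.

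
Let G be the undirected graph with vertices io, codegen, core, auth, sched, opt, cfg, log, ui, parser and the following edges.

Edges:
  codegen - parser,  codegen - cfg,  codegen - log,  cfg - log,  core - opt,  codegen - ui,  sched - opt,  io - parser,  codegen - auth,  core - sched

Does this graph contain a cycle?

DFS, tracking each vertex's parent; an edge to a visited non-parent vertex closes a cycle.
Start from auth:
visit auth (parent –)
  visit codegen (parent auth)
    codegen–auth: parent, skip
    visit cfg (parent codegen)
      visit log (parent cfg)
        log–cfg: parent, skip
        log–codegen: codegen visited and ≠ parent → cycle
Cycle: codegen – cfg – log – codegen.

Yes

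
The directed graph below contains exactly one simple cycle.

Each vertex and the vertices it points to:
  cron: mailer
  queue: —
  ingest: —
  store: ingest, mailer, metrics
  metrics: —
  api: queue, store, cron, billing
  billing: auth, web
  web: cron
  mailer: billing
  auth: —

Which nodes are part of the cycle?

DFS with gray/black marking from billing:
billing gray
  auth gray
  auth black
  web gray
    cron gray
      mailer gray
        mailer→billing: billing is gray → back edge
Back edge closes the cycle billing → web → cron → mailer → billing; its vertices are {web, cron, mailer, billing}.

web, cron, mailer, billing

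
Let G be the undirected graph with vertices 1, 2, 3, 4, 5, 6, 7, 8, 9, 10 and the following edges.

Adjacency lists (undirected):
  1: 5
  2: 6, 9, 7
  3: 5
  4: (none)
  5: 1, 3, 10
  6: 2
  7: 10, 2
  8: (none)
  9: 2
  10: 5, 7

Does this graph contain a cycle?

DFS, tracking each vertex's parent; an edge to a visited non-parent vertex closes a cycle.
Start from 1:
visit 1 (parent –)
  visit 5 (parent 1)
    5–1: parent, skip
    visit 3 (parent 5)
      3–5: parent, skip
    visit 10 (parent 5)
      10–5: parent, skip
      visit 7 (parent 10)
        7–10: parent, skip
        visit 2 (parent 7)
          visit 6 (parent 2)
            6–2: parent, skip
          visit 9 (parent 2)
            9–2: parent, skip
          2–7: parent, skip
visit 4 (parent –)
visit 8 (parent –)
No non-parent visited neighbor found — the graph is a forest.

No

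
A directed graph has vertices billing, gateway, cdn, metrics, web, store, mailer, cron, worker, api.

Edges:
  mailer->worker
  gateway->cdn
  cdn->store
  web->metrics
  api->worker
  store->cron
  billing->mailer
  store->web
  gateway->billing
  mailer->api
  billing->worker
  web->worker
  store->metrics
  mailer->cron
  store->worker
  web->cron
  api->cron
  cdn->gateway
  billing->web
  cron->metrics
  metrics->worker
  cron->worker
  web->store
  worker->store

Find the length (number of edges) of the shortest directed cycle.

For each vertex v, BFS finds the shortest path from v back to v.
The shortest such closed walk is gateway → cdn → gateway, length 2.

2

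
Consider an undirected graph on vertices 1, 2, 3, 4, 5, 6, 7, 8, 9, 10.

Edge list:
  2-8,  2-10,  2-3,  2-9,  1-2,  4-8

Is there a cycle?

No

DFS, tracking each vertex's parent; an edge to a visited non-parent vertex closes a cycle.
Start from 8:
visit 8 (parent –)
  visit 4 (parent 8)
    4–8: parent, skip
  visit 2 (parent 8)
    visit 1 (parent 2)
      1–2: parent, skip
    2–8: parent, skip
    visit 10 (parent 2)
      10–2: parent, skip
    visit 9 (parent 2)
      9–2: parent, skip
    visit 3 (parent 2)
      3–2: parent, skip
visit 5 (parent –)
visit 6 (parent –)
visit 7 (parent –)
No non-parent visited neighbor found — the graph is a forest.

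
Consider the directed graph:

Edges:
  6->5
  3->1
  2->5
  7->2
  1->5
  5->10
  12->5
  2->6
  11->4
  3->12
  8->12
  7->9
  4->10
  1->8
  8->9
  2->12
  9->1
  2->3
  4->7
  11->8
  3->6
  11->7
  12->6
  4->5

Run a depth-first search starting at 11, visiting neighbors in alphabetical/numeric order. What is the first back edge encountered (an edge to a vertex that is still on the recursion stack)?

9->1

DFS from 11 (visiting neighbors in alphabetical/numeric order); mark gray on enter, black on exit:
11 gray
  4 gray
    5 gray
      10 gray
      10 black
    5 black
    7 gray
      2 gray
        3 gray
          1 gray
            1→5: 5 black — skip
            8 gray
              9 gray
                9→1: 1 is gray → back edge
First back edge: 9 → 1.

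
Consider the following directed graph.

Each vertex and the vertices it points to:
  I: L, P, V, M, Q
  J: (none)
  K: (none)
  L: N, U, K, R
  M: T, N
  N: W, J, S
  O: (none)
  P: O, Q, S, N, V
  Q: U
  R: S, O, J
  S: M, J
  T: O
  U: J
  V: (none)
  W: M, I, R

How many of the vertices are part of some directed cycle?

A vertex is on a directed cycle iff it belongs to a strongly connected component of size ≥ 2 (or has a self-loop).
The vertices on cycles are {I, L, M, N, P, R, S, W} — 8 in total.

8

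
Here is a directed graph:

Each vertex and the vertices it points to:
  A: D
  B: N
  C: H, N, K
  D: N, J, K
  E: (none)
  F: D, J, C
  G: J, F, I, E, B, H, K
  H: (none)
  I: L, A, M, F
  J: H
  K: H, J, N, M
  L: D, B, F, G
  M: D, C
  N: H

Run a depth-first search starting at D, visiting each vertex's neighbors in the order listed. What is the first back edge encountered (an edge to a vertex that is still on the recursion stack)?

DFS from D (visiting each vertex's neighbors in the order listed); mark gray on enter, black on exit:
D gray
  N gray
    H gray
    H black
  N black
  J gray
    J→H: H black — skip
  J black
  K gray
    K→H: H black — skip
    K→J: J black — skip
    K→N: N black — skip
    M gray
      M→D: D is gray → back edge
First back edge: M → D.

M->D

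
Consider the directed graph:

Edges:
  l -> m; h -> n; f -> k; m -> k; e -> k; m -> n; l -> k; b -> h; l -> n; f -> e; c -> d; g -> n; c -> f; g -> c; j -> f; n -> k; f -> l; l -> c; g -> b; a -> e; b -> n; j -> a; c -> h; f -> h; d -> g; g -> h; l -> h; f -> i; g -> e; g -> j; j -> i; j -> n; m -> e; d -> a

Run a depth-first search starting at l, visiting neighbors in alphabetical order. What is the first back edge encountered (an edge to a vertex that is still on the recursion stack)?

g->c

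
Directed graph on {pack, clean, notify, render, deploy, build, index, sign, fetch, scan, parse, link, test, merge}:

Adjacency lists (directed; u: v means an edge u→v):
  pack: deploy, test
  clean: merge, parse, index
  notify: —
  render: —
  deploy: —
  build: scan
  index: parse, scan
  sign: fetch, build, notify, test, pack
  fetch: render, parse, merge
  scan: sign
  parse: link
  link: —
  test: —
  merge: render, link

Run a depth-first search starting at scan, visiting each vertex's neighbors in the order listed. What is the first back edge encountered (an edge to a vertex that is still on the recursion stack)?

DFS from scan (visiting each vertex's neighbors in the order listed); mark gray on enter, black on exit:
scan gray
  sign gray
    fetch gray
      render gray
      render black
      parse gray
        link gray
        link black
      parse black
      merge gray
        merge→render: render black — skip
        merge→link: link black — skip
      merge black
    fetch black
    build gray
      build→scan: scan is gray → back edge
First back edge: build → scan.

build->scan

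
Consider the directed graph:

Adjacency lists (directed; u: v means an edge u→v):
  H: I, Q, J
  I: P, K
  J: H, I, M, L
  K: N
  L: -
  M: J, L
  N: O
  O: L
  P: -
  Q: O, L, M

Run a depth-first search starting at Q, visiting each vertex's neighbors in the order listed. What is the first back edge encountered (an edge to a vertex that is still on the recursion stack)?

H→Q

DFS from Q (visiting each vertex's neighbors in the order listed); mark gray on enter, black on exit:
Q gray
  O gray
    L gray
    L black
  O black
  Q→L: L black — skip
  M gray
    J gray
      H gray
        I gray
          P gray
          P black
          K gray
            N gray
              N→O: O black — skip
            N black
          K black
        I black
        H→Q: Q is gray → back edge
First back edge: H → Q.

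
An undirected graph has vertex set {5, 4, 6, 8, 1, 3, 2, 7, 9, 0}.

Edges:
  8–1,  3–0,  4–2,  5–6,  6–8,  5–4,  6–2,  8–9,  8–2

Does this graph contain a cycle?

Yes

DFS, tracking each vertex's parent; an edge to a visited non-parent vertex closes a cycle.
Start from 0:
visit 0 (parent –)
  visit 3 (parent 0)
    3–0: parent, skip
visit 5 (parent –)
  visit 6 (parent 5)
    visit 2 (parent 6)
      2–6: parent, skip
      visit 8 (parent 2)
        visit 1 (parent 8)
          1–8: parent, skip
        8–6: 6 visited and ≠ parent → cycle
Cycle: 6 – 2 – 8 – 6.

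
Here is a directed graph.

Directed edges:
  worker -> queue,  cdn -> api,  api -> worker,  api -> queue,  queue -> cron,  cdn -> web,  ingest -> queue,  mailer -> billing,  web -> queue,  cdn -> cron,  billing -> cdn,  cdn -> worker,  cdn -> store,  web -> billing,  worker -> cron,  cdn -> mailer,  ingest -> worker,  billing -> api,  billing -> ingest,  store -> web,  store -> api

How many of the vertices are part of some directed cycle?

5

A vertex is on a directed cycle iff it belongs to a strongly connected component of size ≥ 2 (or has a self-loop).
The vertices on cycles are {cdn, web, store, mailer, billing} — 5 in total.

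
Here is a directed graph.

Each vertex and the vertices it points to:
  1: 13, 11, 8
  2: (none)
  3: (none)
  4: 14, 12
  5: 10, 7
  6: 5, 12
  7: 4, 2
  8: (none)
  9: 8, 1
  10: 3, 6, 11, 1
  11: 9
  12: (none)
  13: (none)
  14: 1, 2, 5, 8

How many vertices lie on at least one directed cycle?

9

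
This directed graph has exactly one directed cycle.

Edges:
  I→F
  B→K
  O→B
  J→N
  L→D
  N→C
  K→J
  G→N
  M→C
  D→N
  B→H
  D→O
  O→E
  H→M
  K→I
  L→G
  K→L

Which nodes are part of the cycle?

DFS with gray/black marking from O:
O gray
  E gray
  E black
  B gray
    H gray
      M gray
        C gray
        C black
      M black
    H black
    K gray
      L gray
        D gray
          N gray
            N→C: C black — skip
          N black
          D→O: O is gray → back edge
Back edge closes the cycle O → B → K → L → D → O; its vertices are {B, D, K, L, O}.

B, D, K, L, O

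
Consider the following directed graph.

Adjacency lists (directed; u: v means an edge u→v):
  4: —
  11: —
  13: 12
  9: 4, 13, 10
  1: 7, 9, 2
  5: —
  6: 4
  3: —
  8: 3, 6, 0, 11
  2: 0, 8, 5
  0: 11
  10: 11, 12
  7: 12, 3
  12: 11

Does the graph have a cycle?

No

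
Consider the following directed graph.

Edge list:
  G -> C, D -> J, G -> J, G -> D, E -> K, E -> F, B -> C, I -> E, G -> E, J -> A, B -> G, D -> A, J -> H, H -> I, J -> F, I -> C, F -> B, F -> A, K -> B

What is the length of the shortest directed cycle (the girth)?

4

For each vertex v, BFS finds the shortest path from v back to v.
The shortest such closed walk is G → E → K → B → G, length 4.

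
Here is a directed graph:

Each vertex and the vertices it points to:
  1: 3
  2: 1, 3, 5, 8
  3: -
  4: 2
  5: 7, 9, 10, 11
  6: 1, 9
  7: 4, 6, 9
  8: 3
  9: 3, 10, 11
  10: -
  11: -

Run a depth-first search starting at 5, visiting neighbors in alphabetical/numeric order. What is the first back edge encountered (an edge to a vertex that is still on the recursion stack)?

DFS from 5 (visiting neighbors in alphabetical/numeric order); mark gray on enter, black on exit:
5 gray
  7 gray
    4 gray
      2 gray
        1 gray
          3 gray
          3 black
        1 black
        2→3: 3 black — skip
        2→5: 5 is gray → back edge
First back edge: 2 → 5.

2->5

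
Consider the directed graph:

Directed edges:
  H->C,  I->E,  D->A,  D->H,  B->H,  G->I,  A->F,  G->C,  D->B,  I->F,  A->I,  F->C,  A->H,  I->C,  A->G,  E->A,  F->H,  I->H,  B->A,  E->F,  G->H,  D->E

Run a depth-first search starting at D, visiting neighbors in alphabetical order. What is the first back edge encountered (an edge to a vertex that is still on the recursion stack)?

E->A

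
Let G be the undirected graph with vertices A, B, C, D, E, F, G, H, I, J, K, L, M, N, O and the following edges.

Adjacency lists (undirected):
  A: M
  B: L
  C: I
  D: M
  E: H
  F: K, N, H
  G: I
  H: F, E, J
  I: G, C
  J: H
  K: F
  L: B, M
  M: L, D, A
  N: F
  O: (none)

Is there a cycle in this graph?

DFS, tracking each vertex's parent; an edge to a visited non-parent vertex closes a cycle.
Start from N:
visit N (parent –)
  visit F (parent N)
    visit K (parent F)
      K–F: parent, skip
    F–N: parent, skip
    visit H (parent F)
      H–F: parent, skip
      visit E (parent H)
        E–H: parent, skip
      visit J (parent H)
        J–H: parent, skip
visit A (parent –)
  visit M (parent A)
    visit L (parent M)
      visit B (parent L)
        B–L: parent, skip
      L–M: parent, skip
    visit D (parent M)
      D–M: parent, skip
    M–A: parent, skip
visit C (parent –)
  visit I (parent C)
    visit G (parent I)
      G–I: parent, skip
    I–C: parent, skip
visit O (parent –)
No non-parent visited neighbor found — the graph is a forest.

No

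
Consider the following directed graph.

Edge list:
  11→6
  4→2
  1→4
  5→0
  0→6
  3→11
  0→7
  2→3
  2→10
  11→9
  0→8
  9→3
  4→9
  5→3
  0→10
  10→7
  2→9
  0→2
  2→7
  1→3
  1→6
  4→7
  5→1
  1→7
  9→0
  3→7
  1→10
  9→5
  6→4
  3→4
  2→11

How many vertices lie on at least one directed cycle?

9

A vertex is on a directed cycle iff it belongs to a strongly connected component of size ≥ 2 (or has a self-loop).
The vertices on cycles are {0, 1, 2, 3, 4, 5, 6, 9, 11} — 9 in total.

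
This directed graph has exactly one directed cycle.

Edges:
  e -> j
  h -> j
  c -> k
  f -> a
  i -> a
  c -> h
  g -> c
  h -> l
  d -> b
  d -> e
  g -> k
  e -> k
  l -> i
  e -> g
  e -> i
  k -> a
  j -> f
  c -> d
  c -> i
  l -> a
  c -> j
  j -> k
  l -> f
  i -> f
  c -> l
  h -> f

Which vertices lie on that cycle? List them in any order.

DFS with gray/black marking from c:
c gray
  j gray
    f gray
      a gray
      a black
    f black
    k gray
      k→a: a black — skip
    k black
  j black
  d gray
    e gray
      i gray
        i→f: f black — skip
        i→a: a black — skip
      i black
      g gray
        g→k: k black — skip
        g→c: c is gray → back edge
Back edge closes the cycle c → d → e → g → c; its vertices are {c, d, e, g}.

c, d, e, g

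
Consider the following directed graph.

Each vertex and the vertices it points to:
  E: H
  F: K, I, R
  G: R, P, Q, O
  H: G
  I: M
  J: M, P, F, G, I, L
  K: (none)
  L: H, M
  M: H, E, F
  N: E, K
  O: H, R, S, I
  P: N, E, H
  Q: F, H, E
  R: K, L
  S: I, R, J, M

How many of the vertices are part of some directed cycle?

14

A vertex is on a directed cycle iff it belongs to a strongly connected component of size ≥ 2 (or has a self-loop).
The vertices on cycles are {E, F, G, H, I, J, L, M, N, O, P, Q, R, S} — 14 in total.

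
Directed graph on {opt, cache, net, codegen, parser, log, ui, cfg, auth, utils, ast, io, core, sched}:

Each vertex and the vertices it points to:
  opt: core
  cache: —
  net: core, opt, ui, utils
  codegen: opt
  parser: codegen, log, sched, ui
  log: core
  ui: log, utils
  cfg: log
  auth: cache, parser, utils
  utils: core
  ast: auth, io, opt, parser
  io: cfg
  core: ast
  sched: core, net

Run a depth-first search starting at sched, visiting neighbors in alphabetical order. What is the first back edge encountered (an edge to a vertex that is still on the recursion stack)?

opt->core

DFS from sched (visiting neighbors in alphabetical order); mark gray on enter, black on exit:
sched gray
  core gray
    ast gray
      auth gray
        cache gray
        cache black
        parser gray
          codegen gray
            opt gray
              opt→core: core is gray → back edge
First back edge: opt → core.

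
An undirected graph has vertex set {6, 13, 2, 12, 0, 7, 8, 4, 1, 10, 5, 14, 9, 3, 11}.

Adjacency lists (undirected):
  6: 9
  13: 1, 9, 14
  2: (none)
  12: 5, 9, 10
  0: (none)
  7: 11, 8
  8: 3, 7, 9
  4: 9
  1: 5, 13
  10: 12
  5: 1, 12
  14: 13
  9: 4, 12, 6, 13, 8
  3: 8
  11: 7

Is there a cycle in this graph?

Yes

DFS, tracking each vertex's parent; an edge to a visited non-parent vertex closes a cycle.
Start from 4:
visit 4 (parent –)
  visit 9 (parent 4)
    9–4: parent, skip
    visit 12 (parent 9)
      visit 5 (parent 12)
        visit 1 (parent 5)
          1–5: parent, skip
          visit 13 (parent 1)
            13–1: parent, skip
            13–9: 9 visited and ≠ parent → cycle
Cycle: 9 – 12 – 5 – 1 – 13 – 9.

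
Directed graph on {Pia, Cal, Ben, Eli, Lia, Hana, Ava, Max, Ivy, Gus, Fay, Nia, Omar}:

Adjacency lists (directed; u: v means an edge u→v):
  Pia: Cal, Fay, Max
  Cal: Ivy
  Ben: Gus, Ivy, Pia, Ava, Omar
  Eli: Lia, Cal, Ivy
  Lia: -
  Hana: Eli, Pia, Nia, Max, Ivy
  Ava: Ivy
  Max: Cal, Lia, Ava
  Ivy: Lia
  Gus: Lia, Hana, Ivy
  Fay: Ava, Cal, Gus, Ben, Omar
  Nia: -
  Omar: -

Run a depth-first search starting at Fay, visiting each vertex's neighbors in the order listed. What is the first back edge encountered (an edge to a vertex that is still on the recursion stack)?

Pia->Fay

DFS from Fay (visiting each vertex's neighbors in the order listed); mark gray on enter, black on exit:
Fay gray
  Ava gray
    Ivy gray
      Lia gray
      Lia black
    Ivy black
  Ava black
  Cal gray
    Cal→Ivy: Ivy black — skip
  Cal black
  Gus gray
    Gus→Lia: Lia black — skip
    Hana gray
      Eli gray
        Eli→Lia: Lia black — skip
        Eli→Cal: Cal black — skip
        Eli→Ivy: Ivy black — skip
      Eli black
      Pia gray
        Pia→Cal: Cal black — skip
        Pia→Fay: Fay is gray → back edge
First back edge: Pia → Fay.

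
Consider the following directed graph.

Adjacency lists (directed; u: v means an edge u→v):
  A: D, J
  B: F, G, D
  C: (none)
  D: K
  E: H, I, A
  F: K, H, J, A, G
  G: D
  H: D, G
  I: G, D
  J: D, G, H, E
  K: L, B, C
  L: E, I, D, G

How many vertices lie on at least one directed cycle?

11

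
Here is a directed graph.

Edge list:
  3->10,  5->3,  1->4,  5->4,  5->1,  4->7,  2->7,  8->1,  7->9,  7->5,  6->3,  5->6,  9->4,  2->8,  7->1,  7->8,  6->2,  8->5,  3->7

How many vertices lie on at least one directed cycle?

9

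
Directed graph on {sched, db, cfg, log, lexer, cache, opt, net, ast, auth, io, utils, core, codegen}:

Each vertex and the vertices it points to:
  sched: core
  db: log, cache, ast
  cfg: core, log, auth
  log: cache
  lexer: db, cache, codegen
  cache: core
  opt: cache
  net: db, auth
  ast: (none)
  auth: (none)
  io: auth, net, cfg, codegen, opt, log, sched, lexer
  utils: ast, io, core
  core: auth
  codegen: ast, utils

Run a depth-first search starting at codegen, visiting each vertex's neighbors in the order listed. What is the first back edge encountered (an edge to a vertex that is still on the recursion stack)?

DFS from codegen (visiting each vertex's neighbors in the order listed); mark gray on enter, black on exit:
codegen gray
  ast gray
  ast black
  utils gray
    utils→ast: ast black — skip
    io gray
      auth gray
      auth black
      net gray
        db gray
          log gray
            cache gray
              core gray
                core→auth: auth black — skip
              core black
            cache black
          log black
          db→cache: cache black — skip
          db→ast: ast black — skip
        db black
        net→auth: auth black — skip
      net black
      cfg gray
        cfg→core: core black — skip
        cfg→log: log black — skip
        cfg→auth: auth black — skip
      cfg black
      io→codegen: codegen is gray → back edge
First back edge: io → codegen.

io→codegen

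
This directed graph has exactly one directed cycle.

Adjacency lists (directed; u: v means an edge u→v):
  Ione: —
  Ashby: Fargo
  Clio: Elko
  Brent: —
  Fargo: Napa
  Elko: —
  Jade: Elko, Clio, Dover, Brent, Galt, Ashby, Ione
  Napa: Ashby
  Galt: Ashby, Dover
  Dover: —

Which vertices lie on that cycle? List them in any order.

Napa, Ashby, Fargo

DFS with gray/black marking from Ashby:
Ashby gray
  Fargo gray
    Napa gray
      Napa→Ashby: Ashby is gray → back edge
Back edge closes the cycle Ashby → Fargo → Napa → Ashby; its vertices are {Napa, Ashby, Fargo}.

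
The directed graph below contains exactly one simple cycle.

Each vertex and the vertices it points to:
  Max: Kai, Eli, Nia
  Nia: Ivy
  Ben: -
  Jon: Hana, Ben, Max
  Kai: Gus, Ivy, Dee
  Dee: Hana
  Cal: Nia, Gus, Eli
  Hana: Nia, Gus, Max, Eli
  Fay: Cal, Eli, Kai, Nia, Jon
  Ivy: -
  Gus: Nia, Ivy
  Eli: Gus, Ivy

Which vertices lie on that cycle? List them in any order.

Dee, Kai, Max, Hana

DFS with gray/black marking from Max:
Max gray
  Kai gray
    Gus gray
      Nia gray
        Ivy gray
        Ivy black
      Nia black
      Gus→Ivy: Ivy black — skip
    Gus black
    Kai→Ivy: Ivy black — skip
    Dee gray
      Hana gray
        Hana→Nia: Nia black — skip
        Hana→Gus: Gus black — skip
        Hana→Max: Max is gray → back edge
Back edge closes the cycle Max → Kai → Dee → Hana → Max; its vertices are {Dee, Kai, Max, Hana}.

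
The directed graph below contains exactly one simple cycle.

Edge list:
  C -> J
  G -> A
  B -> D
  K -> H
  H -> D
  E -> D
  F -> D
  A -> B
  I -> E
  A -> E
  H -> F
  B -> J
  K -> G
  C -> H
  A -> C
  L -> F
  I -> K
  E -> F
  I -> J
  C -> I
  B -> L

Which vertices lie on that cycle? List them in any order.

A, C, G, I, K

DFS with gray/black marking from A:
A gray
  B gray
    D gray
    D black
    J gray
    J black
    L gray
      F gray
        F→D: D black — skip
      F black
    L black
  B black
  C gray
    C→J: J black — skip
    H gray
      H→F: F black — skip
      H→D: D black — skip
    H black
    I gray
      E gray
        E→F: F black — skip
        E→D: D black — skip
      E black
      I→J: J black — skip
      K gray
        K→H: H black — skip
        G gray
          G→A: A is gray → back edge
Back edge closes the cycle A → C → I → K → G → A; its vertices are {A, C, G, I, K}.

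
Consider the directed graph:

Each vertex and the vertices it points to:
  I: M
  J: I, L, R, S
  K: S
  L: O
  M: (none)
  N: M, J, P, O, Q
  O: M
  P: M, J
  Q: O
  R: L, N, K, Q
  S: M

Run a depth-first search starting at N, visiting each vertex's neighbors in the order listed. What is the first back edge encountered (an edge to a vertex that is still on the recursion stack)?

R→N

DFS from N (visiting each vertex's neighbors in the order listed); mark gray on enter, black on exit:
N gray
  M gray
  M black
  J gray
    I gray
      I→M: M black — skip
    I black
    L gray
      O gray
        O→M: M black — skip
      O black
    L black
    R gray
      R→L: L black — skip
      R→N: N is gray → back edge
First back edge: R → N.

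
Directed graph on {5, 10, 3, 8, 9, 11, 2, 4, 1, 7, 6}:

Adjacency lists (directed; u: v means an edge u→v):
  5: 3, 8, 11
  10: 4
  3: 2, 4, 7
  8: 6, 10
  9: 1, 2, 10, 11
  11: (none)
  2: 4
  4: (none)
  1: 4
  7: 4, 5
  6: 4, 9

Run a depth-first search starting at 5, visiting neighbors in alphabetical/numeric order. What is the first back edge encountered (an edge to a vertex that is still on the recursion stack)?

DFS from 5 (visiting neighbors in alphabetical/numeric order); mark gray on enter, black on exit:
5 gray
  3 gray
    2 gray
      4 gray
      4 black
    2 black
    3→4: 4 black — skip
    7 gray
      7→4: 4 black — skip
      7→5: 5 is gray → back edge
First back edge: 7 → 5.

7->5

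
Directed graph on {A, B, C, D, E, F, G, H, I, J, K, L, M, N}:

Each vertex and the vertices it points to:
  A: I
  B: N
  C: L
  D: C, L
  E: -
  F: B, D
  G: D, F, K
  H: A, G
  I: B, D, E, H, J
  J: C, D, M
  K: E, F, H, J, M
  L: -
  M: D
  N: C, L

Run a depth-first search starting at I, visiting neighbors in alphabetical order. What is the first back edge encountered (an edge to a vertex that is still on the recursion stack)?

A→I

DFS from I (visiting neighbors in alphabetical order); mark gray on enter, black on exit:
I gray
  B gray
    N gray
      C gray
        L gray
        L black
      C black
      N→L: L black — skip
    N black
  B black
  D gray
    D→C: C black — skip
    D→L: L black — skip
  D black
  E gray
  E black
  H gray
    A gray
      A→I: I is gray → back edge
First back edge: A → I.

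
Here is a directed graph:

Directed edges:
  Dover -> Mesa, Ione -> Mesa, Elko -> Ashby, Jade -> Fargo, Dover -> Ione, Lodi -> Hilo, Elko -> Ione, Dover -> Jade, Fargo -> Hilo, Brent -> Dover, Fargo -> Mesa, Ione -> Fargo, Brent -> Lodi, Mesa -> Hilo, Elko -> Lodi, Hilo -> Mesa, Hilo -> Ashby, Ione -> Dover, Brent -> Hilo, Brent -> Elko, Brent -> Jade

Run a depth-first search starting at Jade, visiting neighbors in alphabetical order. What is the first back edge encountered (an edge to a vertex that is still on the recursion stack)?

DFS from Jade (visiting neighbors in alphabetical order); mark gray on enter, black on exit:
Jade gray
  Fargo gray
    Hilo gray
      Ashby gray
      Ashby black
      Mesa gray
        Mesa→Hilo: Hilo is gray → back edge
First back edge: Mesa → Hilo.

Mesa→Hilo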